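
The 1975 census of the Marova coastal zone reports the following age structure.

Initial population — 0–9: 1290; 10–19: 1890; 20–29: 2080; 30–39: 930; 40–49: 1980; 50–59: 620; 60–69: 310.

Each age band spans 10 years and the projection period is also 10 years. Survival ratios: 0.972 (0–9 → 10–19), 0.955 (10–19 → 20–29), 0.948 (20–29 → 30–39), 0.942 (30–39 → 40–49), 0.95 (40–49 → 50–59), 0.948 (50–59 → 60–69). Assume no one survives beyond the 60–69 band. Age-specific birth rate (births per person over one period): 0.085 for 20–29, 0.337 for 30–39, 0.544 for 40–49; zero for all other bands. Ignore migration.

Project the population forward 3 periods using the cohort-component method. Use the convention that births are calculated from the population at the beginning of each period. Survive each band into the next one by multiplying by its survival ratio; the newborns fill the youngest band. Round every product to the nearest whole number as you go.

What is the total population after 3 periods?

9705

Let group 1 be 0–9 through group 7 = 60–69.
Period 1:
Births: 2080 × 0.085 = 177 ; 930 × 0.337 = 313 ; 1980 × 0.544 = 1077 ⇒ total 1567
Group 2: 1290 × 0.972 = 1254
Group 3: 1890 × 0.955 = 1805
Group 4: 2080 × 0.948 = 1972
Group 5: 930 × 0.942 = 876
Group 6: 1980 × 0.95 = 1881
Group 7: 620 × 0.948 = 588
→ [1567, 1254, 1805, 1972, 876, 1881, 588]
Period 2:
Births: 1805 × 0.085 = 153 ; 1972 × 0.337 = 665 ; 876 × 0.544 = 477 ⇒ total 1295
Group 2: 1567 × 0.972 = 1523
Group 3: 1254 × 0.955 = 1198
Group 4: 1805 × 0.948 = 1711
Group 5: 1972 × 0.942 = 1858
Group 6: 876 × 0.95 = 832
Group 7: 1881 × 0.948 = 1783
→ [1295, 1523, 1198, 1711, 1858, 832, 1783]
Period 3:
Births: 1198 × 0.085 = 102 ; 1711 × 0.337 = 577 ; 1858 × 0.544 = 1011 ⇒ total 1690
Group 2: 1295 × 0.972 = 1259
Group 3: 1523 × 0.955 = 1454
Group 4: 1198 × 0.948 = 1136
Group 5: 1711 × 0.942 = 1612
Group 6: 1858 × 0.95 = 1765
Group 7: 832 × 0.948 = 789
→ [1690, 1259, 1454, 1136, 1612, 1765, 789]
Total after period 3: 1690 + 1259 + 1454 + 1136 + 1612 + 1765 + 789 = 9705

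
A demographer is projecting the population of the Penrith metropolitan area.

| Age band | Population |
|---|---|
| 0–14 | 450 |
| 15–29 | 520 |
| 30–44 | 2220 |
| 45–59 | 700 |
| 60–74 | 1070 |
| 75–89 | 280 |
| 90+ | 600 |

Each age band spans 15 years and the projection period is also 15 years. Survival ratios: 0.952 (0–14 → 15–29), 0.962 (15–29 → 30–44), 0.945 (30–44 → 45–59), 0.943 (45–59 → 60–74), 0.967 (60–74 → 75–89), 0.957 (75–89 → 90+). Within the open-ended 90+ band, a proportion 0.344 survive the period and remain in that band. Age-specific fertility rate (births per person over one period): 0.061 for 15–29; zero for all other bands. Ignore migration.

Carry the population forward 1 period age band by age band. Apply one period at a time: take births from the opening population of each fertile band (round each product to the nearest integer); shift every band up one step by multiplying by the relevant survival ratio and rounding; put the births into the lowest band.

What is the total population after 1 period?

5227

Call the groups 1 to 7, youngest first.
[period 1]
Births: 520 × 0.061 = 32
Group 2: 450 × 0.952 = 428
Group 3: 520 × 0.962 = 500
Group 4: 2220 × 0.945 = 2098
Group 5: 700 × 0.943 = 660
Group 6: 1070 × 0.967 = 1035
Group 7: 280 × 0.957 + 600 × 0.344 = 268 + 206 = 474
Population now: 0–14=32, 15–29=428, 30–44=500, 45–59=2098, 60–74=660, 75–89=1035, 90+=474
Total after period 1: 32 + 428 + 500 + 2098 + 660 + 1035 + 474 = 5227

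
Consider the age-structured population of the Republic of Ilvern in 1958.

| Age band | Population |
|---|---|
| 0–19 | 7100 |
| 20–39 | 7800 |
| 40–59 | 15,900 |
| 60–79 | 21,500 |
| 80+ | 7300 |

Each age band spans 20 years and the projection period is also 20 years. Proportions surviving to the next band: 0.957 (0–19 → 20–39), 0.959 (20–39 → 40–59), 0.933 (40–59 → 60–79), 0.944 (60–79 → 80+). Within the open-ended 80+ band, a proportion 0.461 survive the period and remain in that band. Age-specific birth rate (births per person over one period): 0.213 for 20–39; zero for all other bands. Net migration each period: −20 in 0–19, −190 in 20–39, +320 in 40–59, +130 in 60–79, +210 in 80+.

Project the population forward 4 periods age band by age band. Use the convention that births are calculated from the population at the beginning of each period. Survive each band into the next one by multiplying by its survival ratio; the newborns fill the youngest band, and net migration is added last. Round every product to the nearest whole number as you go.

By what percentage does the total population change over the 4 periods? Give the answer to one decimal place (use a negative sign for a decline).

Period 1:
Births: 7800 × 0.213 = 1661
20–39: 7100 × 0.957 = 6795
40–59: 7800 × 0.959 = 7480
60–79: 15900 × 0.933 = 14835
80+: 21500 × 0.944 + 7300 × 0.461 = 20296 + 3365 = 23661
Net migration: 0–19 − 20 → 1641; 20–39 − 190 → 6605; 40–59 + 320 → 7800; 60–79 + 130 → 14965; 80+ + 210 → 23871
→ [1641, 6605, 7800, 14965, 23871]
Period 2:
Births: 6605 × 0.213 = 1407
20–39: 1641 × 0.957 = 1570
40–59: 6605 × 0.959 = 6334
60–79: 7800 × 0.933 = 7277
80+: 14965 × 0.944 + 23871 × 0.461 = 14127 + 11005 = 25132
Net migration: 0–19 − 20 → 1387; 20–39 − 190 → 1380; 40–59 + 320 → 6654; 60–79 + 130 → 7407; 80+ + 210 → 25342
→ [1387, 1380, 6654, 7407, 25342]
Period 3:
Births: 1380 × 0.213 = 294
20–39: 1387 × 0.957 = 1327
40–59: 1380 × 0.959 = 1323
60–79: 6654 × 0.933 = 6208
80+: 7407 × 0.944 + 25342 × 0.461 = 6992 + 11683 = 18675
Net migration: 0–19 − 20 → 274; 20–39 − 190 → 1137; 40–59 + 320 → 1643; 60–79 + 130 → 6338; 80+ + 210 → 18885
→ [274, 1137, 1643, 6338, 18885]
Period 4:
Births: 1137 × 0.213 = 242
20–39: 274 × 0.957 = 262
40–59: 1137 × 0.959 = 1090
60–79: 1643 × 0.933 = 1533
80+: 6338 × 0.944 + 18885 × 0.461 = 5983 + 8706 = 14689
Net migration: 0–19 − 20 → 222; 20–39 − 190 → 72; 40–59 + 320 → 1410; 60–79 + 130 → 1663; 80+ + 210 → 14899
→ [222, 72, 1410, 1663, 14899]
Total: 59600 → 18266; change = -41334; percentage change = -69.4%

-69.4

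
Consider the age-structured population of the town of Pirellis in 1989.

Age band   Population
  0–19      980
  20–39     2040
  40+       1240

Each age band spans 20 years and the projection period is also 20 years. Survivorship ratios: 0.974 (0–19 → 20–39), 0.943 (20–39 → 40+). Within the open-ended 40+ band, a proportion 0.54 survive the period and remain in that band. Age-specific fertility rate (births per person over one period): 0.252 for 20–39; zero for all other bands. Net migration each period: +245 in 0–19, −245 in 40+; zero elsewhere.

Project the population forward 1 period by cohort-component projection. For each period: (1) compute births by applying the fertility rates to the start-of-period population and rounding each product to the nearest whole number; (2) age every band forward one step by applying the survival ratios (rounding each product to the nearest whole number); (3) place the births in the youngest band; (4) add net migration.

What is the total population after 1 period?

4063

Call the groups 1 to 3, youngest first.
— Period 1 —
Births: 2040 × 0.252 = 514
Group 2: 980 × 0.974 = 955
Group 3: 2040 × 0.943 + 1240 × 0.54 = 1924 + 670 = 2594
Net migration: Group 1 + 245 → 759; Group 3 − 245 → 2349
End of period: [759, 955, 2349]
Total after period 1: 759 + 955 + 2349 = 4063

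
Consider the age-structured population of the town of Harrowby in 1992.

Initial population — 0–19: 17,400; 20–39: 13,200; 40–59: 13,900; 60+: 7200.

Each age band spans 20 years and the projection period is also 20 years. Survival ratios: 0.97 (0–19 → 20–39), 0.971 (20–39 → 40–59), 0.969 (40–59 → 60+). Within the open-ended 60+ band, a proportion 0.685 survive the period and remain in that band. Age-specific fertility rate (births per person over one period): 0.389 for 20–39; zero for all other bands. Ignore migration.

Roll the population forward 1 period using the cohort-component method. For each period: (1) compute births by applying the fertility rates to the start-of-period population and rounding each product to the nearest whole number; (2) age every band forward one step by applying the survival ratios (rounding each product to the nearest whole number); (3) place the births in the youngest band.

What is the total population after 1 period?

53231

(Groups numbered youngest = 1 to oldest = 4.)
[period 1]
Births: 13200 × 0.389 = 5135
Group 2: 17400 × 0.97 = 16878
Group 3: 13200 × 0.971 = 12817
Group 4: 13900 × 0.969 + 7200 × 0.685 = 13469 + 4932 = 18401
Giving 5135 / 16878 / 12817 / 18401.
Total after period 1: 5135 + 16878 + 12817 + 18401 = 53231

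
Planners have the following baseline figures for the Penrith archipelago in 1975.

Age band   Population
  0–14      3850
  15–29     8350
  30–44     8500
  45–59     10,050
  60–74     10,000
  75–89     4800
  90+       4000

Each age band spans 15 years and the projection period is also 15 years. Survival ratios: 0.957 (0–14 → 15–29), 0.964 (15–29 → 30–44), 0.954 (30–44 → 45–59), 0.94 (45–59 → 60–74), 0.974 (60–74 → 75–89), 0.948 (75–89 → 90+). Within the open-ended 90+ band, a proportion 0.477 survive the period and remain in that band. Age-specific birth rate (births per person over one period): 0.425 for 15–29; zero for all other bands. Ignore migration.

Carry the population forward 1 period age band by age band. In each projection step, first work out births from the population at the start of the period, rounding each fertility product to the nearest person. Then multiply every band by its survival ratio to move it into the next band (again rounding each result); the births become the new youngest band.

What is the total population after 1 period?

49036

Let band 1 be 0–14 through band 7 = 90+.
Period 1:
Births: 8350 × 0.425 = 3549
Band 2: 3850 × 0.957 = 3684
Band 3: 8350 × 0.964 = 8049
Band 4: 8500 × 0.954 = 8109
Band 5: 10050 × 0.94 = 9447
Band 6: 10000 × 0.974 = 9740
Band 7: 4800 × 0.948 + 4000 × 0.477 = 4550 + 1908 = 6458
End of period: [3549, 3684, 8049, 8109, 9447, 9740, 6458]
Total after period 1: 3549 + 3684 + 8049 + 8109 + 9447 + 9740 + 6458 = 49036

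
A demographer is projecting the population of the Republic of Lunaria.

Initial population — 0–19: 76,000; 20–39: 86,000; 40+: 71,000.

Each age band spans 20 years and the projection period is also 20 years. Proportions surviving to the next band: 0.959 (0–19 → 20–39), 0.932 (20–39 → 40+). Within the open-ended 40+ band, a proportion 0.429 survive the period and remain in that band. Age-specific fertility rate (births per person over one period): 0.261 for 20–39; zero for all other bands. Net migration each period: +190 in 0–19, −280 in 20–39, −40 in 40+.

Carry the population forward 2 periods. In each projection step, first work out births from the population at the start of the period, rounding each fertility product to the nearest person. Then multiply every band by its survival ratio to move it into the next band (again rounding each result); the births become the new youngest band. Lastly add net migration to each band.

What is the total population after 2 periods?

155630

(Bands numbered youngest = 1 to oldest = 3.)
— Period 1 —
Births: 86000 × 0.261 = 22446
Band 2: 76000 × 0.959 = 72884
Band 3: 86000 × 0.932 + 71000 × 0.429 = 80152 + 30459 = 110611
Net migration: Band 1 + 190 → 22636; Band 2 − 280 → 72604; Band 3 − 40 → 110571
Giving 22636 / 72604 / 110571.
— Period 2 —
Births: 72604 × 0.261 = 18950
Band 2: 22636 × 0.959 = 21708
Band 3: 72604 × 0.932 + 110571 × 0.429 = 67667 + 47435 = 115102
Net migration: Band 1 + 190 → 19140; Band 2 − 280 → 21428; Band 3 − 40 → 115062
Giving 19140 / 21428 / 115062.
Total after period 2: 19140 + 21428 + 115062 = 155630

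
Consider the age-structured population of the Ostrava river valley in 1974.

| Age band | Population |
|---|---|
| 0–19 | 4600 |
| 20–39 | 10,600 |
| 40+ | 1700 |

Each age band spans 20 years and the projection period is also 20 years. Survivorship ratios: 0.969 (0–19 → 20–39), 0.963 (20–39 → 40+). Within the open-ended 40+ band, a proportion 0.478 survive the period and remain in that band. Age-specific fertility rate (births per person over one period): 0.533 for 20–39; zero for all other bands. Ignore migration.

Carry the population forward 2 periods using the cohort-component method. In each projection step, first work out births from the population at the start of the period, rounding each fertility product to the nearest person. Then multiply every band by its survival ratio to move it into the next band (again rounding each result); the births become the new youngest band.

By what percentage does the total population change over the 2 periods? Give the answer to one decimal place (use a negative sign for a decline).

3.0

(Bands numbered youngest = 1 to oldest = 3.)
After projecting period 1:
Births: 10600 * 0.533 = 5650
Band 2: 4600 * 0.969 = 4457
Band 3: 10600 * 0.963 + 1700 * 0.478 = 10208 + 813 = 11021
End of period: [5650, 4457, 11021]
After projecting period 2:
Births: 4457 * 0.533 = 2376
Band 2: 5650 * 0.969 = 5475
Band 3: 4457 * 0.963 + 11021 * 0.478 = 4292 + 5268 = 9560
End of period: [2376, 5475, 9560]
Total: 16900 → 17411; change = 511; percentage change = 3.0%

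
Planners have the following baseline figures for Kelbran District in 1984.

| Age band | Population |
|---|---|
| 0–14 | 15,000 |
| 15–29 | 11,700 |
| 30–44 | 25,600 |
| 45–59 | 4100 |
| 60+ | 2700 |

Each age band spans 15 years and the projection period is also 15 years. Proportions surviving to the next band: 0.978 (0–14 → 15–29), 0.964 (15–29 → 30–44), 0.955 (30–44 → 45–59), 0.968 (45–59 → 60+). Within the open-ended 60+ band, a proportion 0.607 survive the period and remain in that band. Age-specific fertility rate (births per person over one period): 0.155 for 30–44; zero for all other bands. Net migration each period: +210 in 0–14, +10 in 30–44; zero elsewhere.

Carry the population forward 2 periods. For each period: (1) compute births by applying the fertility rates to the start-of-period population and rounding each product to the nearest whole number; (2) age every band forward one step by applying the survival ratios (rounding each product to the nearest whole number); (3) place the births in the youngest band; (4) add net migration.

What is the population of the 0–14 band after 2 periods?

1960

— Period 1 —
Births: 25600 * 0.155 = 3968
15–29: 15000 * 0.978 = 14670
30–44: 11700 * 0.964 = 11279
45–59: 25600 * 0.955 = 24448
60+: 4100 * 0.968 + 2700 * 0.607 = 3969 + 1639 = 5608
Net migration: 0–14 + 210 → 4178; 30–44 + 10 → 11289
End of period: [4178, 14670, 11289, 24448, 5608]
— Period 2 —
Births: 11289 * 0.155 = 1750
15–29: 4178 * 0.978 = 4086
30–44: 14670 * 0.964 = 14142
45–59: 11289 * 0.955 = 10781
60+: 24448 * 0.968 + 5608 * 0.607 = 23666 + 3404 = 27070
Net migration: 0–14 + 210 → 1960; 30–44 + 10 → 14152
End of period: [1960, 4086, 14152, 10781, 27070]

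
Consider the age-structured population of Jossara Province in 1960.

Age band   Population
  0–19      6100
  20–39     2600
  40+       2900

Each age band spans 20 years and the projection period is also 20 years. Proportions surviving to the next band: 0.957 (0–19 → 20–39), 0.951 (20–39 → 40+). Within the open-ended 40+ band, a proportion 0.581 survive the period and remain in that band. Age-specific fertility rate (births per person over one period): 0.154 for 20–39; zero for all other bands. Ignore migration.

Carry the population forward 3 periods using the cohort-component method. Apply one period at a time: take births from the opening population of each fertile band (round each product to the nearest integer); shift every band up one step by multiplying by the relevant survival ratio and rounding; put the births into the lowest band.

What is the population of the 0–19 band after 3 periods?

(Groups numbered youngest = 1 to oldest = 3.)
Period 1.
Births: 2600 × 0.154 = 400
Group 2: 6100 × 0.957 = 5838
Group 3: 2600 × 0.951 + 2900 × 0.581 = 2473 + 1685 = 4158
End of period: [400, 5838, 4158]
Period 2.
Births: 5838 × 0.154 = 899
Group 2: 400 × 0.957 = 383
Group 3: 5838 × 0.951 + 4158 × 0.581 = 5552 + 2416 = 7968
End of period: [899, 383, 7968]
Period 3.
Births: 383 × 0.154 = 59
Group 2: 899 × 0.957 = 860
Group 3: 383 × 0.951 + 7968 × 0.581 = 364 + 4629 = 4993
End of period: [59, 860, 4993]

59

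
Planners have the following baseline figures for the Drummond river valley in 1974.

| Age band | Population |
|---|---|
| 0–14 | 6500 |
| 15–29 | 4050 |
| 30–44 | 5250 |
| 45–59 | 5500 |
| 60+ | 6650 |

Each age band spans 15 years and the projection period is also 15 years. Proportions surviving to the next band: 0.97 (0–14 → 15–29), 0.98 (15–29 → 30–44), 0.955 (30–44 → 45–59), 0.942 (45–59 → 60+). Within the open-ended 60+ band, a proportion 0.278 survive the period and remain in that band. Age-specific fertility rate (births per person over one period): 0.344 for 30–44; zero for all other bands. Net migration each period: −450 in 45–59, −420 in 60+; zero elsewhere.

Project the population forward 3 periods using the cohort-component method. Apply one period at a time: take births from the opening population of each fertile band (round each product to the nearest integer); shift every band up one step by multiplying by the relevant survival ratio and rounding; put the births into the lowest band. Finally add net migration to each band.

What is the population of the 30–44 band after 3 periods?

1717

Period 1:
Births: 5250 × 0.344 = 1806
15–29: 6500 × 0.97 = 6305
30–44: 4050 × 0.98 = 3969
45–59: 5250 × 0.955 = 5014
60+: 5500 × 0.942 + 6650 × 0.278 = 5181 + 1849 = 7030
Net migration: 45–59 − 450 → 4564; 60+ − 420 → 6610
Population now: 0–14=1806, 15–29=6305, 30–44=3969, 45–59=4564, 60+=6610
Period 2:
Births: 3969 × 0.344 = 1365
15–29: 1806 × 0.97 = 1752
30–44: 6305 × 0.98 = 6179
45–59: 3969 × 0.955 = 3790
60+: 4564 × 0.942 + 6610 × 0.278 = 4299 + 1838 = 6137
Net migration: 45–59 − 450 → 3340; 60+ − 420 → 5717
Population now: 0–14=1365, 15–29=1752, 30–44=6179, 45–59=3340, 60+=5717
Period 3:
Births: 6179 × 0.344 = 2126
15–29: 1365 × 0.97 = 1324
30–44: 1752 × 0.98 = 1717
45–59: 6179 × 0.955 = 5901
60+: 3340 × 0.942 + 5717 × 0.278 = 3146 + 1589 = 4735
Net migration: 45–59 − 450 → 5451; 60+ − 420 → 4315
Population now: 0–14=2126, 15–29=1324, 30–44=1717, 45–59=5451, 60+=4315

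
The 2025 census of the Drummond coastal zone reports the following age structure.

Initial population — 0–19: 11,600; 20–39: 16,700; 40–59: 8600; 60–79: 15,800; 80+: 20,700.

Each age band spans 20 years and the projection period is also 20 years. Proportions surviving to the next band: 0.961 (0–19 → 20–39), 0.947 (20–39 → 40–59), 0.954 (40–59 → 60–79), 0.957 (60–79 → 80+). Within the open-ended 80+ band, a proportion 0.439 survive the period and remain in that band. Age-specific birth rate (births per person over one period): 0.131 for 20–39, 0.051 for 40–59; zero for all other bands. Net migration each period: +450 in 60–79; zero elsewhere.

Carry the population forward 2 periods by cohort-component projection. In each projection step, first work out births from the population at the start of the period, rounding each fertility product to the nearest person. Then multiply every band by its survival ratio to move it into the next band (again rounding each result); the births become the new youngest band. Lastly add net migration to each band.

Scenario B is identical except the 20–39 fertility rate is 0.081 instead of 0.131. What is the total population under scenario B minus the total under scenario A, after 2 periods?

Period 1:
Births: 16700 * 0.131 = 2188, 8600 * 0.051 = 439 → total 2627
20–39: 11600 * 0.961 = 11148
40–59: 16700 * 0.947 = 15815
60–79: 8600 * 0.954 = 8204
80+: 15800 * 0.957 + 20700 * 0.439 = 15121 + 9087 = 24208
Net migration: 60–79 + 450 → 8654
End of period: [2627, 11148, 15815, 8654, 24208]
Period 2:
Births: 11148 * 0.131 = 1460, 15815 * 0.051 = 807 → total 2267
20–39: 2627 * 0.961 = 2525
40–59: 11148 * 0.947 = 10557
60–79: 15815 * 0.954 = 15088
80+: 8654 * 0.957 + 24208 * 0.439 = 8282 + 10627 = 18909
Net migration: 60–79 + 450 → 15538
End of period: [2267, 2525, 10557, 15538, 18909]
Scenario A total after 2 periods: 49796
Scenario B projection —
Period 1:
Births: 16700 * 0.081 = 1353, 8600 * 0.051 = 439 → total 1792
20–39: 11600 * 0.961 = 11148
40–59: 16700 * 0.947 = 15815
60–79: 8600 * 0.954 = 8204
80+: 15800 * 0.957 + 20700 * 0.439 = 15121 + 9087 = 24208
Net migration: 60–79 + 450 → 8654
End of period: [1792, 11148, 15815, 8654, 24208]
Period 2:
Births: 11148 * 0.081 = 903, 15815 * 0.051 = 807 → total 1710
20–39: 1792 * 0.961 = 1722
40–59: 11148 * 0.947 = 10557
60–79: 15815 * 0.954 = 15088
80+: 8654 * 0.957 + 24208 * 0.439 = 8282 + 10627 = 18909
Net migration: 60–79 + 450 → 15538
End of period: [1710, 1722, 10557, 15538, 18909]
Scenario B total after 2 periods: 48436
Difference B − A = 48436 − 49796 = -1360

-1360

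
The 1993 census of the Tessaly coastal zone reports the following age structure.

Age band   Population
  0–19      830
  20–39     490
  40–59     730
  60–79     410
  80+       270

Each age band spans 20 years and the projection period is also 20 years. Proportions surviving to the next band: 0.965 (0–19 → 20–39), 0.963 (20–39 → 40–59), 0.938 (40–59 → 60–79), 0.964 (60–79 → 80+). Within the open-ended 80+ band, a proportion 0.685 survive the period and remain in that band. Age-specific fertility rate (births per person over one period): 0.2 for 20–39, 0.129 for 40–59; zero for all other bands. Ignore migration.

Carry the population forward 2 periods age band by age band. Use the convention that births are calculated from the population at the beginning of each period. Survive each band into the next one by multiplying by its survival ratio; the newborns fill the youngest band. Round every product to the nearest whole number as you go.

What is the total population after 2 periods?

2677

Period 1.
Births: 490 × 0.2 = 98 ; 730 × 0.129 = 94 ⇒ total 192
20–39: 830 × 0.965 = 801
40–59: 490 × 0.963 = 472
60–79: 730 × 0.938 = 685
80+: 410 × 0.964 + 270 × 0.685 = 395 + 185 = 580
End of period: [192, 801, 472, 685, 580]
Period 2.
Births: 801 × 0.2 = 160 ; 472 × 0.129 = 61 ⇒ total 221
20–39: 192 × 0.965 = 185
40–59: 801 × 0.963 = 771
60–79: 472 × 0.938 = 443
80+: 685 × 0.964 + 580 × 0.685 = 660 + 397 = 1057
End of period: [221, 185, 771, 443, 1057]
Total after period 2: 221 + 185 + 771 + 443 + 1057 = 2677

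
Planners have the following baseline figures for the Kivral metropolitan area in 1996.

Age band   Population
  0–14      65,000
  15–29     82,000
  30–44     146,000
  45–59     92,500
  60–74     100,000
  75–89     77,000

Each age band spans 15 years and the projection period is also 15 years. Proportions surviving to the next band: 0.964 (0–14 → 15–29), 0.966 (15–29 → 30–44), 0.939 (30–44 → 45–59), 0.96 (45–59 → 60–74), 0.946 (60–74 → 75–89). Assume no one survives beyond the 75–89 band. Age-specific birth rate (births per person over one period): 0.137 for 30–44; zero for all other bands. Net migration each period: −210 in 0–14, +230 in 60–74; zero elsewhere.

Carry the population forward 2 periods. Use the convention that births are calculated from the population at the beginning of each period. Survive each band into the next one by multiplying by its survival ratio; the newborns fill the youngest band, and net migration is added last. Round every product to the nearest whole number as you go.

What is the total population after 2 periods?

380693

Let band 1 be 0–14 through band 6 = 75–89.
[period 1]
Births: 146000 * 0.137 = 20002
Band 2: 65000 * 0.964 = 62660
Band 3: 82000 * 0.966 = 79212
Band 4: 146000 * 0.939 = 137094
Band 5: 92500 * 0.96 = 88800
Band 6: 100000 * 0.946 = 94600
Net migration: Band 1 − 210 → 19792; Band 5 + 230 → 89030
Giving 19792 / 62660 / 79212 / 137094 / 89030 / 94600.
[period 2]
Births: 79212 * 0.137 = 10852
Band 2: 19792 * 0.964 = 19079
Band 3: 62660 * 0.966 = 60530
Band 4: 79212 * 0.939 = 74380
Band 5: 137094 * 0.96 = 131610
Band 6: 89030 * 0.946 = 84222
Net migration: Band 1 − 210 → 10642; Band 5 + 230 → 131840
Giving 10642 / 19079 / 60530 / 74380 / 131840 / 84222.
Total after period 2: 10642 + 19079 + 60530 + 74380 + 131840 + 84222 = 380693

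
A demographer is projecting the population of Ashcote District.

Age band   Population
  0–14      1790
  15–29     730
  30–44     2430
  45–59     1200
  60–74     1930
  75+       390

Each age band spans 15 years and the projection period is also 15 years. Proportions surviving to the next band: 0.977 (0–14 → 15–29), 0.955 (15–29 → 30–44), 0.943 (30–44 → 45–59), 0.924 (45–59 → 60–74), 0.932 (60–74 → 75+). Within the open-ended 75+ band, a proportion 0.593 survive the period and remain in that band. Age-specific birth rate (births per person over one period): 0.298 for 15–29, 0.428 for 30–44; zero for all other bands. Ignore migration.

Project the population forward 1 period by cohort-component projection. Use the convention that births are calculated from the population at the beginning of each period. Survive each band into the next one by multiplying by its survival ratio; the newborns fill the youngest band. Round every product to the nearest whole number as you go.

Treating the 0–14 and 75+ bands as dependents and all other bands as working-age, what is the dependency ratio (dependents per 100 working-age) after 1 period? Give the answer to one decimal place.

(Bands numbered youngest = 1 to oldest = 6.)
Period 1:
Births: 730 × 0.298 = 218, 2430 × 0.428 = 1040 — total 1258
Band 2: 1790 × 0.977 = 1749
Band 3: 730 × 0.955 = 697
Band 4: 2430 × 0.943 = 2291
Band 5: 1200 × 0.924 = 1109
Band 6: 1930 × 0.932 + 390 × 0.593 = 1799 + 231 = 2030
→ [1258, 1749, 697, 2291, 1109, 2030]
Dependents (band 0–14 + band 75+) = 1258 + 2030 = 3288; working-age = 5846; ratio = 3288/5846 × 100 = 56.2

56.2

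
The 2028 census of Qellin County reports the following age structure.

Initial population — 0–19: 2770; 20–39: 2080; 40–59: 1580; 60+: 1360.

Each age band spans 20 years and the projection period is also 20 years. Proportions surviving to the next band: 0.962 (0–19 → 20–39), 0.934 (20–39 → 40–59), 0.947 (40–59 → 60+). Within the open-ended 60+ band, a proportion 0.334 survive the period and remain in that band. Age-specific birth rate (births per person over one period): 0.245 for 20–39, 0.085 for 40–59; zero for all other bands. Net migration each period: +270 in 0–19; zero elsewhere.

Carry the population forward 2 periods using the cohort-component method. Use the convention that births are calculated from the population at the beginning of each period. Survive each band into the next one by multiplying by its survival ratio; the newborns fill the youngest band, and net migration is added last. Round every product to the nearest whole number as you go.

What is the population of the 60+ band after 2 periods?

Numbering the bands 1..4 from youngest to oldest:
Period 1.
Births: 2080 × 0.245 = 510 ; 1580 × 0.085 = 134 — total 644
Band 2: 2770 × 0.962 = 2665
Band 3: 2080 × 0.934 = 1943
Band 4: 1580 × 0.947 + 1360 × 0.334 = 1496 + 454 = 1950
Net migration: Band 1 + 270 → 914
End of period: [914, 2665, 1943, 1950]
Period 2.
Births: 2665 × 0.245 = 653 ; 1943 × 0.085 = 165 — total 818
Band 2: 914 × 0.962 = 879
Band 3: 2665 × 0.934 = 2489
Band 4: 1943 × 0.947 + 1950 × 0.334 = 1840 + 651 = 2491
Net migration: Band 1 + 270 → 1088
End of period: [1088, 879, 2489, 2491]

2491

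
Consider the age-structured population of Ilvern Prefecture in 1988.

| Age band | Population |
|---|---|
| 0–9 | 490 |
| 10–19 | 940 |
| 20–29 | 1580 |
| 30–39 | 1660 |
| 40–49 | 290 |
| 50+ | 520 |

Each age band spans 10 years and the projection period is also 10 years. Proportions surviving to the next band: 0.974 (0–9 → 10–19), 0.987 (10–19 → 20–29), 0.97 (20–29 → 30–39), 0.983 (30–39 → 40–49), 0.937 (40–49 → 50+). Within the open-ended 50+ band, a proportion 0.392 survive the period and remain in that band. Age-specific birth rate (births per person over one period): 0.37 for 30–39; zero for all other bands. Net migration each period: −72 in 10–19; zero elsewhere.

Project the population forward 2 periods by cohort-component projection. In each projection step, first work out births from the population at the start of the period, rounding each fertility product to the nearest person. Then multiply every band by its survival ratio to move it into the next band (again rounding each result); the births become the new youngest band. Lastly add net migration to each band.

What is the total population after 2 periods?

5616

Let group 1 be 0–9 through group 6 = 50+.
Period 1:
Births: 1660 * 0.37 = 614
Group 2: 490 * 0.974 = 477
Group 3: 940 * 0.987 = 928
Group 4: 1580 * 0.97 = 1533
Group 5: 1660 * 0.983 = 1632
Group 6: 290 * 0.937 + 520 * 0.392 = 272 + 204 = 476
Net migration: Group 2 − 72 → 405
Population now: 0–9=614, 10–19=405, 20–29=928, 30–39=1533, 40–49=1632, 50+=476
Period 2:
Births: 1533 * 0.37 = 567
Group 2: 614 * 0.974 = 598
Group 3: 405 * 0.987 = 400
Group 4: 928 * 0.97 = 900
Group 5: 1533 * 0.983 = 1507
Group 6: 1632 * 0.937 + 476 * 0.392 = 1529 + 187 = 1716
Net migration: Group 2 − 72 → 526
Population now: 0–9=567, 10–19=526, 20–29=400, 30–39=900, 40–49=1507, 50+=1716
Total after period 2: 567 + 526 + 400 + 900 + 1507 + 1716 = 5616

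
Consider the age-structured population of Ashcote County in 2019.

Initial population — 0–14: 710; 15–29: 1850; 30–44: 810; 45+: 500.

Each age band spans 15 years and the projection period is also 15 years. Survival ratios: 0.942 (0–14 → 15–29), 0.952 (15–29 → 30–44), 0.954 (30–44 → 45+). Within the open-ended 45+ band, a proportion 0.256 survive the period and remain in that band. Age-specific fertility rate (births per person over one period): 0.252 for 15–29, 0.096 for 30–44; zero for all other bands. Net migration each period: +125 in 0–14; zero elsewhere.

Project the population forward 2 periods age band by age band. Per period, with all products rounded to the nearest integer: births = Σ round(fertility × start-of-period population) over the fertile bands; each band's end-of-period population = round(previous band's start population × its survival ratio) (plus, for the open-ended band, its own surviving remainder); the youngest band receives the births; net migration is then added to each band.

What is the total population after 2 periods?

3641

(Groups numbered youngest = 1 to oldest = 4.)
— Period 1 —
Births: 1850 × 0.252 = 466  |  810 × 0.096 = 78 — total 544
Group 2: 710 × 0.942 = 669
Group 3: 1850 × 0.952 = 1761
Group 4: 810 × 0.954 + 500 × 0.256 = 773 + 128 = 901
Net migration: Group 1 + 125 → 669
Giving 669 / 669 / 1761 / 901.
— Period 2 —
Births: 669 × 0.252 = 169  |  1761 × 0.096 = 169 — total 338
Group 2: 669 × 0.942 = 630
Group 3: 669 × 0.952 = 637
Group 4: 1761 × 0.954 + 901 × 0.256 = 1680 + 231 = 1911
Net migration: Group 1 + 125 → 463
Giving 463 / 630 / 637 / 1911.
Total after period 2: 463 + 630 + 637 + 1911 = 3641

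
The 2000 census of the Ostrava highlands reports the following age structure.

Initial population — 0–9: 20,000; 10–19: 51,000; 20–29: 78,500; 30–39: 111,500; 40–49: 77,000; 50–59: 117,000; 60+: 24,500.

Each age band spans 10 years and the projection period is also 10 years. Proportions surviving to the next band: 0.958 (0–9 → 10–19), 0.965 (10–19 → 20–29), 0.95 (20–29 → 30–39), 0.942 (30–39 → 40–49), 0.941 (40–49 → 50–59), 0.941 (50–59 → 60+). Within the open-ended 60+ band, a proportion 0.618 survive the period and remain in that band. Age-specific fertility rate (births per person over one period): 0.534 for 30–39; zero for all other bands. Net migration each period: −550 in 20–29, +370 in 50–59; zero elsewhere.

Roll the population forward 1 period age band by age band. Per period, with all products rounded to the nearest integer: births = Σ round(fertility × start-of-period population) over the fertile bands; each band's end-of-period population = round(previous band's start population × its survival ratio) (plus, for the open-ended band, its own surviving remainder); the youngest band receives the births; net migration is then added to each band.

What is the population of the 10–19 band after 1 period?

19160

[period 1]
Births: 111500 × 0.534 = 59541
10–19: 20000 × 0.958 = 19160
20–29: 51000 × 0.965 = 49215
30–39: 78500 × 0.95 = 74575
40–49: 111500 × 0.942 = 105033
50–59: 77000 × 0.941 = 72457
60+: 117000 × 0.941 + 24500 × 0.618 = 110097 + 15141 = 125238
Net migration: 20–29 − 550 → 48665; 50–59 + 370 → 72827
Giving 59541 / 19160 / 48665 / 74575 / 105033 / 72827 / 125238.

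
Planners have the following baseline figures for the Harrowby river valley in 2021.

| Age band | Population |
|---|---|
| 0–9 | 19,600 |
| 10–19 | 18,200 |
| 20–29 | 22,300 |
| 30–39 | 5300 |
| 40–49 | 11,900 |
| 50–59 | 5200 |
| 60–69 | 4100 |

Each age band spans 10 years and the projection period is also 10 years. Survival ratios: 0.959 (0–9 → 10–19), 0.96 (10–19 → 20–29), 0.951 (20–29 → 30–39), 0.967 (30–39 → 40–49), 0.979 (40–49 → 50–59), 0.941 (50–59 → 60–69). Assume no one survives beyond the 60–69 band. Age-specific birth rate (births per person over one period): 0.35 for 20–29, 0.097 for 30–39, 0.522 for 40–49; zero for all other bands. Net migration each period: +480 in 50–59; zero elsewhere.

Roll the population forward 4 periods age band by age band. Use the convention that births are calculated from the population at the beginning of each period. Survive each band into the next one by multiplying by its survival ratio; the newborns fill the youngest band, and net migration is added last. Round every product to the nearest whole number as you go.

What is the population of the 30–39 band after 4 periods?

After projecting period 1:
Births: 22300 * 0.35 = 7805, 5300 * 0.097 = 514, 11900 * 0.522 = 6212 → 14531
10–19: 19600 * 0.959 = 18796
20–29: 18200 * 0.96 = 17472
30–39: 22300 * 0.951 = 21207
40–49: 5300 * 0.967 = 5125
50–59: 11900 * 0.979 = 11650
60–69: 5200 * 0.941 = 4893
Net migration: 50–59 + 480 → 12130
Giving 14531 / 18796 / 17472 / 21207 / 5125 / 12130 / 4893.
After projecting period 2:
Births: 17472 * 0.35 = 6115, 21207 * 0.097 = 2057, 5125 * 0.522 = 2675 → 10847
10–19: 14531 * 0.959 = 13935
20–29: 18796 * 0.96 = 18044
30–39: 17472 * 0.951 = 16616
40–49: 21207 * 0.967 = 20507
50–59: 5125 * 0.979 = 5017
60–69: 12130 * 0.941 = 11414
Net migration: 50–59 + 480 → 5497
Giving 10847 / 13935 / 18044 / 16616 / 20507 / 5497 / 11414.
After projecting period 3:
Births: 18044 * 0.35 = 6315, 16616 * 0.097 = 1612, 20507 * 0.522 = 10705 → 18632
10–19: 10847 * 0.959 = 10402
20–29: 13935 * 0.96 = 13378
30–39: 18044 * 0.951 = 17160
40–49: 16616 * 0.967 = 16068
50–59: 20507 * 0.979 = 20076
60–69: 5497 * 0.941 = 5173
Net migration: 50–59 + 480 → 20556
Giving 18632 / 10402 / 13378 / 17160 / 16068 / 20556 / 5173.
After projecting period 4:
Births: 13378 * 0.35 = 4682, 17160 * 0.097 = 1665, 16068 * 0.522 = 8387 → 14734
10–19: 18632 * 0.959 = 17868
20–29: 10402 * 0.96 = 9986
30–39: 13378 * 0.951 = 12722
40–49: 17160 * 0.967 = 16594
50–59: 16068 * 0.979 = 15731
60–69: 20556 * 0.941 = 19343
Net migration: 50–59 + 480 → 16211
Giving 14734 / 17868 / 9986 / 12722 / 16594 / 16211 / 19343.

12722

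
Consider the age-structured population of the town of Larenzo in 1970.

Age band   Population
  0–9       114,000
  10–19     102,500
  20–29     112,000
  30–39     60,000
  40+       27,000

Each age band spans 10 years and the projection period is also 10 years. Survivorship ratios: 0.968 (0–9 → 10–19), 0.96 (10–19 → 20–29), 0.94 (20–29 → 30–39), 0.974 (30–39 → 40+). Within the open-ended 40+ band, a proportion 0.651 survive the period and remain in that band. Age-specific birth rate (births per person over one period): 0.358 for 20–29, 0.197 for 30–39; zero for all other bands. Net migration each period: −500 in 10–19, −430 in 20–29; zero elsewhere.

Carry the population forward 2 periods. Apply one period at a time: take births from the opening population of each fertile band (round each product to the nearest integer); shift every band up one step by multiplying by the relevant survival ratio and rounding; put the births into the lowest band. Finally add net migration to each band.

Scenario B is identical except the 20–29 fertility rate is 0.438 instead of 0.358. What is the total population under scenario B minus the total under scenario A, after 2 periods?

Call the bands 1 to 5, youngest first.
— Period 1 —
Births: 112000 * 0.358 = 40096  |  60000 * 0.197 = 11820 → total 51916
Band 2: 114000 * 0.968 = 110352
Band 3: 102500 * 0.96 = 98400
Band 4: 112000 * 0.94 = 105280
Band 5: 60000 * 0.974 + 27000 * 0.651 = 58440 + 17577 = 76017
Net migration: Band 2 − 500 → 109852; Band 3 − 430 → 97970
Giving 51916 / 109852 / 97970 / 105280 / 76017.
— Period 2 —
Births: 97970 * 0.358 = 35073  |  105280 * 0.197 = 20740 → total 55813
Band 2: 51916 * 0.968 = 50255
Band 3: 109852 * 0.96 = 105458
Band 4: 97970 * 0.94 = 92092
Band 5: 105280 * 0.974 + 76017 * 0.651 = 102543 + 49487 = 152030
Net migration: Band 2 − 500 → 49755; Band 3 − 430 → 105028
Giving 55813 / 49755 / 105028 / 92092 / 152030.
Scenario A total after 2 periods: 454718
Scenario B projection —
— Period 1 —
Births: 112000 * 0.438 = 49056  |  60000 * 0.197 = 11820 → total 60876
Band 2: 114000 * 0.968 = 110352
Band 3: 102500 * 0.96 = 98400
Band 4: 112000 * 0.94 = 105280
Band 5: 60000 * 0.974 + 27000 * 0.651 = 58440 + 17577 = 76017
Net migration: Band 2 − 500 → 109852; Band 3 − 430 → 97970
Giving 60876 / 109852 / 97970 / 105280 / 76017.
— Period 2 —
Births: 97970 * 0.438 = 42911  |  105280 * 0.197 = 20740 → total 63651
Band 2: 60876 * 0.968 = 58928
Band 3: 109852 * 0.96 = 105458
Band 4: 97970 * 0.94 = 92092
Band 5: 105280 * 0.974 + 76017 * 0.651 = 102543 + 49487 = 152030
Net migration: Band 2 − 500 → 58428; Band 3 − 430 → 105028
Giving 63651 / 58428 / 105028 / 92092 / 152030.
Scenario B total after 2 periods: 471229
Difference B − A = 471229 − 454718 = 16511

16511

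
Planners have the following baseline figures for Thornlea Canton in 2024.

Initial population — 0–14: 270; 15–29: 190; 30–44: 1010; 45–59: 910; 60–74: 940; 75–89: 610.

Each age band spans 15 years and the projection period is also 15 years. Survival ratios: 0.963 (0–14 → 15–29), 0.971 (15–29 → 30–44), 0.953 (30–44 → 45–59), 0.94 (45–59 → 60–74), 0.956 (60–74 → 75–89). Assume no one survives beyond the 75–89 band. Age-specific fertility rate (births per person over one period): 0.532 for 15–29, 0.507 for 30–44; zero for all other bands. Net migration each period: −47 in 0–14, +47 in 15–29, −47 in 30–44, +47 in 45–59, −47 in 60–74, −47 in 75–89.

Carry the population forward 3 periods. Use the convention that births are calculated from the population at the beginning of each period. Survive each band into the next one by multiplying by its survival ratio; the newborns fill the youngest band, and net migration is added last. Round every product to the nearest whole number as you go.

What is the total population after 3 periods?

2369

Numbering the bands 1..6 from youngest to oldest:
After projecting period 1:
Births: 190 * 0.532 = 101  |  1010 * 0.507 = 512 — total 613
Band 2: 270 * 0.963 = 260
Band 3: 190 * 0.971 = 184
Band 4: 1010 * 0.953 = 963
Band 5: 910 * 0.94 = 855
Band 6: 940 * 0.956 = 899
Net migration: Band 1 − 47 → 566; Band 2 + 47 → 307; Band 3 − 47 → 137; Band 4 + 47 → 1010; Band 5 − 47 → 808; Band 6 − 47 → 852
→ [566, 307, 137, 1010, 808, 852]
After projecting period 2:
Births: 307 * 0.532 = 163  |  137 * 0.507 = 69 — total 232
Band 2: 566 * 0.963 = 545
Band 3: 307 * 0.971 = 298
Band 4: 137 * 0.953 = 131
Band 5: 1010 * 0.94 = 949
Band 6: 808 * 0.956 = 772
Net migration: Band 1 − 47 → 185; Band 2 + 47 → 592; Band 3 − 47 → 251; Band 4 + 47 → 178; Band 5 − 47 → 902; Band 6 − 47 → 725
→ [185, 592, 251, 178, 902, 725]
After projecting period 3:
Births: 592 * 0.532 = 315  |  251 * 0.507 = 127 — total 442
Band 2: 185 * 0.963 = 178
Band 3: 592 * 0.971 = 575
Band 4: 251 * 0.953 = 239
Band 5: 178 * 0.94 = 167
Band 6: 902 * 0.956 = 862
Net migration: Band 1 − 47 → 395; Band 2 + 47 → 225; Band 3 − 47 → 528; Band 4 + 47 → 286; Band 5 − 47 → 120; Band 6 − 47 → 815
→ [395, 225, 528, 286, 120, 815]
Total after period 3: 395 + 225 + 528 + 286 + 120 + 815 = 2369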